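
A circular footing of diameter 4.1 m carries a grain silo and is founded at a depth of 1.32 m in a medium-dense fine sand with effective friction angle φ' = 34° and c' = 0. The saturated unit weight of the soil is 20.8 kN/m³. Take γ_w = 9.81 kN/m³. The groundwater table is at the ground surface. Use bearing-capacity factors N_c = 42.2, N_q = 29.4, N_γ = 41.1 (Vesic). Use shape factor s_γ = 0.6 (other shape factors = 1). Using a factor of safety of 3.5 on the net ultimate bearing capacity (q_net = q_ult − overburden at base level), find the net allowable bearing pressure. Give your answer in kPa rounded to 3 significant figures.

With the water table at the surface the whole profile is submerged: γ' = 20.8 − 9.81 = 10.99 kN/m³, so q = γ'·D_f = 14.507 kPa; the same γ' applies in the ½γBN_γ term.
q_ult = q·N_q + 0.5·γ·B·N_γ·s_γ
     = 14.507 × 29.4 + 0.5 × 10.99 × 4.1 × 41.1 × 0.6
     = 426.5 + 555.58 = 982.08 kPa.
q_net = 982.08 − 14.507 = 967.57 kPa.
q_all(net) = 967.57 / 3.5 = 276.45 kPa.

q_all(net) ≈ 276 kPa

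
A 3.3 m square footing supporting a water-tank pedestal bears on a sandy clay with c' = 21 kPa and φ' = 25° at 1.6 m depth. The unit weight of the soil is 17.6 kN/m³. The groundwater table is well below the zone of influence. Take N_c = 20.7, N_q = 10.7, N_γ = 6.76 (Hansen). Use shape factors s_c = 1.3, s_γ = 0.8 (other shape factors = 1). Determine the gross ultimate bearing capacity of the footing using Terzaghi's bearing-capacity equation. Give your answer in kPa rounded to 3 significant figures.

Effective surcharge at the founding depth q = γ·D_f = 17.6 × 1.6 = 28.16 kPa.
q_ult = c·N_c·s_c + q·N_q + 0.5·γ·B·N_γ·s_γ
     = 21 × 20.7 × 1.3 + 28.16 × 10.7 + 0.5 × 17.6 × 3.3 × 6.76 × 0.8
     = 565.11 + 301.31 + 157.05 = 1023.5 kPa.

q_ult ≈ 1020 kPa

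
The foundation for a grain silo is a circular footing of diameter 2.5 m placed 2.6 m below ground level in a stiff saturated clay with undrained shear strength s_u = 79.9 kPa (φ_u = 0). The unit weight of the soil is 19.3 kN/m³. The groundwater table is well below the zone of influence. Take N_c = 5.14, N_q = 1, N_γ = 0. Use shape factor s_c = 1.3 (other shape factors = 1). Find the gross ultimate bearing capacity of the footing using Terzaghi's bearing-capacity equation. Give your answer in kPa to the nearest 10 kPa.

Overburden at base level: q = 19.3 × 2.6 = 50.18 kPa.
Cohesion term c·N_c·s_c = 79.9 × 5.14 × 1.3 = 533.89 kPa; surcharge term q·N_q = 50.18 × 1 = 50.18 kPa.
q_ult = 533.89 + 50.18 = 584.07 kPa.

q_ult ≈ 580 kPa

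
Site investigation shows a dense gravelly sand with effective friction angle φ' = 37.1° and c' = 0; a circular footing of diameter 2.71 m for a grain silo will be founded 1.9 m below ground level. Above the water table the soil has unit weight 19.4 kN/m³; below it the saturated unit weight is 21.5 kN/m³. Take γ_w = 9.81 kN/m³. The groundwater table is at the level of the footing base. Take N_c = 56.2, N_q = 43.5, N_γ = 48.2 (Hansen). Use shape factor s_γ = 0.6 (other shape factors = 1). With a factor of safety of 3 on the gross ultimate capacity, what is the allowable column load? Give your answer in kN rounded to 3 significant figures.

P_all ≈ 3960 kN

q = γ·D_f = 19.4 × 1.9 = 36.86 kPa.
For the ½γBN_γ term take γ' = 21.5 − 9.81 = 11.69 kN/m³ (soil below base is submerged).
q·N_q = 36.86 × 43.5 = 1603.4 kPa
0.5·γ·B·N_γ·s_γ = 0.5 × 11.69 × 2.71 × 48.2 × 0.6 = 458.09 kPa
q_ult = 1603.4 + 458.09 = 2061.5 kPa.
Gross allowable pressure q_all = 2061.5 / 3 = 687.17 kPa.
Footing area = 5.768 m², so allowable column load = 687.17 × 5.768 = 3963.6 kN.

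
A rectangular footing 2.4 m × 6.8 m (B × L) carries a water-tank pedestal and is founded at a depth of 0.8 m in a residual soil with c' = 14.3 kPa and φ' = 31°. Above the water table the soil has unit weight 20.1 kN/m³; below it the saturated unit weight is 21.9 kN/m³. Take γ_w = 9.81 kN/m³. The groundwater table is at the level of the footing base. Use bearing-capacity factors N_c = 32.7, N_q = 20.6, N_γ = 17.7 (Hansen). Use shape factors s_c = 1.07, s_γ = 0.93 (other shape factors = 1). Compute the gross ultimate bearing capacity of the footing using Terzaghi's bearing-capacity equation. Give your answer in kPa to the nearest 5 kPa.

Effective surcharge at the founding depth q = γ·D_f = 20.1 × 0.8 = 16.08 kPa.
The water table coincides with the base, so in the self-weight term γ → γ' = 12.09 kN/m³.
q_ult = c·N_c·s_c + q·N_q + 0.5·γ·B·N_γ·s_γ
     = 14.3 × 32.7 × 1.07 + 16.08 × 20.6 + 0.5 × 12.09 × 2.4 × 17.7 × 0.93
     = 500.34 + 331.25 + 238.82 = 1070.4 kPa.

q_ult ≈ 1070 kPa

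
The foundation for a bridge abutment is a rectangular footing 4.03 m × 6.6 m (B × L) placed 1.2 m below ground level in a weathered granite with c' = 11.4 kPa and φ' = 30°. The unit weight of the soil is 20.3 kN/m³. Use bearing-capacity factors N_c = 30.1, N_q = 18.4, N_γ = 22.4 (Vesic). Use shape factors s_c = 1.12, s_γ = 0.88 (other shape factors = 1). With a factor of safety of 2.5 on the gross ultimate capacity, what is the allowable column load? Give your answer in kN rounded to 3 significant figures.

Effective surcharge at the founding depth q = γ·D_f = 20.3 × 1.2 = 24.36 kPa.
q_ult = c·N_c·s_c + q·N_q + 0.5·γ·B·N_γ·s_γ
     = 11.4 × 30.1 × 1.12 + 24.36 × 18.4 + 0.5 × 20.3 × 4.03 × 22.4 × 0.88
     = 384.32 + 448.22 + 806.31 = 1638.9 kPa.
Gross allowable pressure q_all = 1638.9 / 2.5 = 655.54 kPa.
Footing area = 26.598 m², so allowable column load = 655.54 × 26.598 = 17436 kN.

P_all ≈ 17400 kN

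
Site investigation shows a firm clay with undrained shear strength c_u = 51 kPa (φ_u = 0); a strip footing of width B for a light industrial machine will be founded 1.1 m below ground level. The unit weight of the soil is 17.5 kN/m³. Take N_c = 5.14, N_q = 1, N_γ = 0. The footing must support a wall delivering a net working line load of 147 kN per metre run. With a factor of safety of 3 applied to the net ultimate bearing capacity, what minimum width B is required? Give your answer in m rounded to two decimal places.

B = 1.68 m

Effective surcharge at the founding depth q = γ·D_f = 17.5 × 1.1 = 19.25 kPa.
q_ult = c·N_c + q·N_q
     = 51 × 5.14 + 19.25 × 1
     = 262.14 + 19.25 = 281.39 kPa.
For φ = 0 the ½γBN_γ term vanishes, so q_ult is independent of B. q_net = 281.39 − 19.25 = 262.14 kPa; q_all(net) = 262.14/3 = 87.38 kPa.
Required width B = w / q_all(net) = 147 / 87.38 = 1.682 m.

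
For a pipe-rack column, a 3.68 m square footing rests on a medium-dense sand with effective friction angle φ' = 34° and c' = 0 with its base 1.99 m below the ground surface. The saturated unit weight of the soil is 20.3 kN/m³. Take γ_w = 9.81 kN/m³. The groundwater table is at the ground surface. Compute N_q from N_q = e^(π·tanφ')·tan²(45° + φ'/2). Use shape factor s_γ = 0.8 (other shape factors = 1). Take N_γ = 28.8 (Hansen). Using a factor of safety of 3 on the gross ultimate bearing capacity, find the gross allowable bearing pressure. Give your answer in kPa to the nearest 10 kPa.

N_q = e^(π·tan34°)·tan²(62°) = 29.44.
Water table at ground surface, so effective unit weight γ' = 20.3 − 9.81 = 10.49 kN/m³ is used throughout; overburden q = 10.49 × 1.99 = 20.875 kPa; the same γ' applies in the ½γBN_γ term.
Surcharge term q·N_q = 20.875 × 29.44 = 614.56 kPa; self-weight term 0.5·γ·B·N_γ·s_γ = 0.5 × 10.49 × 3.68 × 28.8 × 0.8 = 444.71 kPa.
q_ult = 614.56 + 444.71 = 1059.3 kPa.
q_all = 1059.3 / 3 = 353.09 kPa.

q_all ≈ 350 kPa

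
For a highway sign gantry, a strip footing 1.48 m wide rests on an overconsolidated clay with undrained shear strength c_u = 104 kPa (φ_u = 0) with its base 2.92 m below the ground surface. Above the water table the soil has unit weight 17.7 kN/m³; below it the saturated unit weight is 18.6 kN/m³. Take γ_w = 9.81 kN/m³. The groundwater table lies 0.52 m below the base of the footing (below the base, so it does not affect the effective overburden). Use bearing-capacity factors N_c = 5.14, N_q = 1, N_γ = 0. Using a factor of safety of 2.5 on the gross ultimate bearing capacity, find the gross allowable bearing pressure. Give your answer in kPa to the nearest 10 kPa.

q_all ≈ 230 kPa

Overburden at base level: q = 17.7 × 2.92 = 51.684 kPa.
Cohesion term c·N_c = 104 × 5.14 = 534.56 kPa; surcharge term q·N_q = 51.684 × 1 = 51.684 kPa.
q_ult = 534.56 + 51.684 = 586.24 kPa.
q_all = 586.24 / 2.5 = 234.5 kPa.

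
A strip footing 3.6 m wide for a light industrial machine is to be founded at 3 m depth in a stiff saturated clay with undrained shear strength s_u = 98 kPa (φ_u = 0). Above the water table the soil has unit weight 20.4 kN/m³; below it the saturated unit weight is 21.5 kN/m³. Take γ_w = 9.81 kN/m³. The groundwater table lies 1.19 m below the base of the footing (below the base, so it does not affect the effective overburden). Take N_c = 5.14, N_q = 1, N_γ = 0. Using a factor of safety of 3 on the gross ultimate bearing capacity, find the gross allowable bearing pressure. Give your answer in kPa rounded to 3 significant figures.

q_all ≈ 188 kPa

Effective surcharge at the founding depth q = γ·D_f = 20.4 × 3 = 61.2 kPa.
q_ult = c·N_c + q·N_q
     = 98 × 5.14 + 61.2 × 1
     = 503.72 + 61.2 = 564.92 kPa.
q_all = 564.92 / 3 = 188.31 kPa.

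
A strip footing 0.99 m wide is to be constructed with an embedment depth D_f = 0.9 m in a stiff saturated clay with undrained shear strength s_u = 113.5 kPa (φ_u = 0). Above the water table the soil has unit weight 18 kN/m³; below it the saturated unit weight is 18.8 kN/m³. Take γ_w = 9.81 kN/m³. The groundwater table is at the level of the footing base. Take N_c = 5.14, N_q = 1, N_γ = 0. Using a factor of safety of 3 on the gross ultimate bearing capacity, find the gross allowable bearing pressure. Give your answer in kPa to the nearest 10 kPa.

Overburden at base level: q = 18 × 0.9 = 16.2 kPa.
Cohesion term c·N_c = 113.5 × 5.14 = 583.39 kPa; surcharge term q·N_q = 16.2 × 1 = 16.2 kPa.
q_ult = 583.39 + 16.2 = 599.59 kPa.
q_all = 599.59 / 3 = 199.86 kPa.

q_all ≈ 200 kPa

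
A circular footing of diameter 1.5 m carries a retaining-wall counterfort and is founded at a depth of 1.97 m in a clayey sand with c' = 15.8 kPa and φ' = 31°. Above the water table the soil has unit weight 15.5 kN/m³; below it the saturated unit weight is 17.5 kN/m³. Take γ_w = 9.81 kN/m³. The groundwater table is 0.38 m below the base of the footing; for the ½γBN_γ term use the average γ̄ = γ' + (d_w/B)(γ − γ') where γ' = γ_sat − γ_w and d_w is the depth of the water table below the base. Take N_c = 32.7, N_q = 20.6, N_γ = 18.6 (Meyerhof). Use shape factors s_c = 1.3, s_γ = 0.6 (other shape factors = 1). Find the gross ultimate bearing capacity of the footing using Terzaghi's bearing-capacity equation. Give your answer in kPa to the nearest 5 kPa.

Overburden at base level: q = 15.5 × 1.97 = 30.535 kPa.
The water table is 0.38 m below the base (< B = 1.5 m), so the ½γBN_γ term uses γ̄ = γ' + (d_w/B)(γ − γ') = 7.69 + (0.38/1.5)(15.5 − 7.69) = 9.6685 kN/m³.
Cohesion term c·N_c·s_c = 15.8 × 32.7 × 1.3 = 671.66 kPa; surcharge term q·N_q = 30.535 × 20.6 = 629.02 kPa; self-weight term 0.5·γ·B·N_γ·s_γ = 0.5 × 9.6685 × 1.5 × 18.6 × 0.6 = 80.926 kPa.
q_ult = 671.66 + 629.02 + 80.926 = 1381.6 kPa.

q_ult ≈ 1380 kPa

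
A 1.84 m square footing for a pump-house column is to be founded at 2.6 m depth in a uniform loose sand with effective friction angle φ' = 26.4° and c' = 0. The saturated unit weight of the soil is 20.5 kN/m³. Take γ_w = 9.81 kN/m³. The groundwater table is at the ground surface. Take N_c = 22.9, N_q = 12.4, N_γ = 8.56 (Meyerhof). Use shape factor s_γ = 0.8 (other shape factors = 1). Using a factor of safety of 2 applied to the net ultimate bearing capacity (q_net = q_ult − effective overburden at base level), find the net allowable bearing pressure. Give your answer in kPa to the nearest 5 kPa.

Water table at ground surface, so effective unit weight γ' = 20.5 − 9.81 = 10.69 kN/m³ is used throughout; overburden q = 10.69 × 2.6 = 27.794 kPa; the same γ' applies in the ½γBN_γ term.
Surcharge term q·N_q = 27.794 × 12.4 = 344.65 kPa; self-weight term 0.5·γ·B·N_γ·s_γ = 0.5 × 10.69 × 1.84 × 8.56 × 0.8 = 67.349 kPa.
q_ult = 344.65 + 67.349 = 411.99 kPa.
Net ultimate: q_net = 411.99 − 27.794 = 384.2 kPa.
q_all(net) = 384.2 / 2 = 192.1 kPa.

q_all(net) ≈ 190 kPa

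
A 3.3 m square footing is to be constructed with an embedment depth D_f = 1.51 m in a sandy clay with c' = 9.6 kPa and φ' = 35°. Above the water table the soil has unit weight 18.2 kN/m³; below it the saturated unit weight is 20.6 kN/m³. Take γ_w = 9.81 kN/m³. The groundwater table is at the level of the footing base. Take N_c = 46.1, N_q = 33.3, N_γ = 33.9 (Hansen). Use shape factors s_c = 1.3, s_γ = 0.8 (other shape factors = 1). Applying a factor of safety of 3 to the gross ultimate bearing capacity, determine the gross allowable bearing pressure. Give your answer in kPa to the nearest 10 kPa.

Effective surcharge at the founding depth q = γ·D_f = 18.2 × 1.51 = 27.482 kPa.
The water table coincides with the base, so in the self-weight term γ → γ' = 10.79 kN/m³.
q_ult = c·N_c·s_c + q·N_q + 0.5·γ·B·N_γ·s_γ
     = 9.6 × 46.1 × 1.3 + 27.482 × 33.3 + 0.5 × 10.79 × 3.3 × 33.9 × 0.8
     = 575.33 + 915.15 + 482.83 = 1973.3 kPa.
q_all = q_ult / FS = 1973.3 / 3 = 657.77 kPa.

q_all ≈ 660 kPa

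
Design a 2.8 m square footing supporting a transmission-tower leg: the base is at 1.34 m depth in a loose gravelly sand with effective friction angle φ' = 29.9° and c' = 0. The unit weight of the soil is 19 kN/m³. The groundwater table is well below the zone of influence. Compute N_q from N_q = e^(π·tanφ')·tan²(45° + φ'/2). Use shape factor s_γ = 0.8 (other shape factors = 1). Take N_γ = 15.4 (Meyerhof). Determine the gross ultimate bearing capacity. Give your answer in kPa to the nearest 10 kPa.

q_ult ≈ 790 kPa

tan29.9° = 0.575, so N_q = e^(π×0.575)·tan²(59.95°) = 6.089 × 2.988 = 18.19.
Effective surcharge at the founding depth q = γ·D_f = 19 × 1.34 = 25.46 kPa.
q_ult = q·N_q + 0.5·γ·B·N_γ·s_γ
     = 25.46 × 18.194 + 0.5 × 19 × 2.8 × 15.4 × 0.8
     = 463.21 + 327.71 = 790.93 kPa.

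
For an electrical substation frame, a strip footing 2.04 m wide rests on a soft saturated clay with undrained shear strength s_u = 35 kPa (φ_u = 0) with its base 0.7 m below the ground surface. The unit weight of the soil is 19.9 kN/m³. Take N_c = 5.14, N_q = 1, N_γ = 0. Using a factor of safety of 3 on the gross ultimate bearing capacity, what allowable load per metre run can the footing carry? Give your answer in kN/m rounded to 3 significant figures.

≈ 132 kN/m

Effective surcharge at the founding depth q = γ·D_f = 19.9 × 0.7 = 13.93 kPa.
q_ult = c·N_c + q·N_q
     = 35 × 5.14 + 13.93 × 1
     = 179.9 + 13.93 = 193.83 kPa.
Gross allowable pressure q_all = 193.83 / 3 = 64.61 kPa.
Allowable wall load = q_all × B = 64.61 × 2.04 = 131.8 kN per metre run.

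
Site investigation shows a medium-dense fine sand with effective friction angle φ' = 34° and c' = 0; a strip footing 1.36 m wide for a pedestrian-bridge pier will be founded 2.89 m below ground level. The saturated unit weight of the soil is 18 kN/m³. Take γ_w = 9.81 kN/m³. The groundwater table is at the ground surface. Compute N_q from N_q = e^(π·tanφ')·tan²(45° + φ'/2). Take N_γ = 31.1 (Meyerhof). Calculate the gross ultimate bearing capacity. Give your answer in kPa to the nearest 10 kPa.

q_ult ≈ 870 kPa

tan34° = 0.6745, so N_q = e^(π×0.6745)·tan²(62°) = 8.323 × 3.537 = 29.44.
Water table at ground surface, so effective unit weight γ' = 18 − 9.81 = 8.19 kN/m³ is used throughout; overburden q = 8.19 × 2.89 = 23.669 kPa; the same γ' applies in the ½γBN_γ term.
Surcharge term q·N_q = 23.669 × 29.44 = 696.81 kPa; self-weight term 0.5·γ·B·N_γ = 0.5 × 8.19 × 1.36 × 31.1 = 173.2 kPa.
q_ult = 696.81 + 173.2 = 870.02 kPa.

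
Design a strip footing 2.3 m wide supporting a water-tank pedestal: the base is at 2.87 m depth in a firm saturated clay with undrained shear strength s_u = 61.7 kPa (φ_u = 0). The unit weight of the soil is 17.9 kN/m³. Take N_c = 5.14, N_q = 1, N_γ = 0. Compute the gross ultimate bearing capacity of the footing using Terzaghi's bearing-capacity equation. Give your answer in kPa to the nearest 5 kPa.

q_ult ≈ 370 kPa

Overburden at base level: q = 17.9 × 2.87 = 51.373 kPa.
Cohesion term c·N_c = 61.7 × 5.14 = 317.14 kPa; surcharge term q·N_q = 51.373 × 1 = 51.373 kPa.
q_ult = 317.14 + 51.373 = 368.51 kPa.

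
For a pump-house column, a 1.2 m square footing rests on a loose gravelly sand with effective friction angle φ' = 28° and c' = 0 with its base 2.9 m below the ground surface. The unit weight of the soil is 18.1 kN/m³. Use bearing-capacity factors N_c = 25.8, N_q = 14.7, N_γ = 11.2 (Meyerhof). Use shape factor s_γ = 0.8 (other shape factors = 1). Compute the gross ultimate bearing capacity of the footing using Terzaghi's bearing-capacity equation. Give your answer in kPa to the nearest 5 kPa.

q = γ·D_f = 18.1 × 2.9 = 52.49 kPa.
q·N_q = 52.49 × 14.7 = 771.6 kPa
0.5·γ·B·N_γ·s_γ = 0.5 × 18.1 × 1.2 × 11.2 × 0.8 = 97.306 kPa
q_ult = 771.6 + 97.306 = 868.91 kPa.

q_ult ≈ 870 kPa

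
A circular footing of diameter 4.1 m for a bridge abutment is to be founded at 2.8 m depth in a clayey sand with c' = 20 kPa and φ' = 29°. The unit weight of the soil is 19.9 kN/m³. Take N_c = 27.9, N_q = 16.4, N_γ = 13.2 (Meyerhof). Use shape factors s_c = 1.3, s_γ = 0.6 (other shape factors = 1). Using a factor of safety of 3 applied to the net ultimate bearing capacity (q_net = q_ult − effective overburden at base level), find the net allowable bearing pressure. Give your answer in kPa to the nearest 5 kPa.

q_all(net) ≈ 635 kPa

Effective surcharge at the founding depth q = γ·D_f = 19.9 × 2.8 = 55.72 kPa.
q_ult = c·N_c·s_c + q·N_q + 0.5·γ·B·N_γ·s_γ
     = 20 × 27.9 × 1.3 + 55.72 × 16.4 + 0.5 × 19.9 × 4.1 × 13.2 × 0.6
     = 725.4 + 913.81 + 323.1 = 1962.3 kPa.
Net ultimate: q_net = 1962.3 − 55.72 = 1906.6 kPa.
q_all(net) = 1906.6 / 3 = 635.53 kPa.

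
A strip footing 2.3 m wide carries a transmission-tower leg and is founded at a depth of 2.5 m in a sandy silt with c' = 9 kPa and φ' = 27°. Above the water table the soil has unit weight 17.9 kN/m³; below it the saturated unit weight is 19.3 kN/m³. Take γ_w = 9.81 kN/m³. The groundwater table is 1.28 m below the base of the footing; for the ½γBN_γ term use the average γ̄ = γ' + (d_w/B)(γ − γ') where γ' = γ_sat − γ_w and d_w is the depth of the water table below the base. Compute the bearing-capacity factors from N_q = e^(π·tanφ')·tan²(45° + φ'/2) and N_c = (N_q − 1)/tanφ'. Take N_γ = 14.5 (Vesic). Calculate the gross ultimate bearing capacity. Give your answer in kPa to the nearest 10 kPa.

q_ult ≈ 1040 kPa

tan27° = 0.5095, so N_q = e^(π×0.5095)·tan²(58.5°) = 4.957 × 2.663 = 13.2.
N_c = (13.2 − 1)/tan27° = 23.94.
q = γ·D_f = 17.9 × 2.5 = 44.75 kPa.
γ' = 9.49 kN/m³; averaging over the depth B below the base, γ̄ = γ' + (d_w/B)(γ − γ') = 14.17 kN/m³.
c·N_c = 9 × 23.942 = 215.48 kPa
q·N_q = 44.75 × 13.199 = 590.66 kPa
0.5·γ·B·N_γ = 0.5 × 14.17 × 2.3 × 14.5 = 236.29 kPa
q_ult = 215.48 + 590.66 + 236.29 = 1042.4 kPa.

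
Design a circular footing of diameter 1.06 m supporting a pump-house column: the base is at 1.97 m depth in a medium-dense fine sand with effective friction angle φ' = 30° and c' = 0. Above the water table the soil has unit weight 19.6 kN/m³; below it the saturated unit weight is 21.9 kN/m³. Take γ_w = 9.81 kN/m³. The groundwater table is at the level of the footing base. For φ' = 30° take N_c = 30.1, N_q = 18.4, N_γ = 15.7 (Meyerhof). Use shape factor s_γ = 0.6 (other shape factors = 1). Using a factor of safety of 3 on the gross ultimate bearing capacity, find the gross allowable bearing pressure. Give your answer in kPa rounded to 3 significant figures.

Effective surcharge at the founding depth q = γ·D_f = 19.6 × 1.97 = 38.612 kPa.
The water table coincides with the base, so in the self-weight term γ → γ' = 12.09 kN/m³.
q_ult = q·N_q + 0.5·γ·B·N_γ·s_γ
     = 38.612 × 18.4 + 0.5 × 12.09 × 1.06 × 15.7 × 0.6
     = 710.46 + 60.361 = 770.82 kPa.
q_all = 770.82 / 3 = 256.94 kPa.

q_all ≈ 257 kPa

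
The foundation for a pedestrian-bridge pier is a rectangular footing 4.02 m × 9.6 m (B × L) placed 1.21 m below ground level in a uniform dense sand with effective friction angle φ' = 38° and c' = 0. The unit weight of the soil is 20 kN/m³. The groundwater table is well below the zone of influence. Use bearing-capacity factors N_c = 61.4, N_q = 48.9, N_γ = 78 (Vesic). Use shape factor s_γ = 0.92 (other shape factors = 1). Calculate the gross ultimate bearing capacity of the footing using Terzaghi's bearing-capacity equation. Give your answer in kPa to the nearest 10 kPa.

q_ult ≈ 4070 kPa

Overburden at base level: q = 20 × 1.21 = 24.2 kPa.
Surcharge term q·N_q = 24.2 × 48.9 = 1183.4 kPa; self-weight term 0.5·γ·B·N_γ·s_γ = 0.5 × 20 × 4.02 × 78 × 0.92 = 2884.8 kPa.
q_ult = 1183.4 + 2884.8 = 4068.1 kPa.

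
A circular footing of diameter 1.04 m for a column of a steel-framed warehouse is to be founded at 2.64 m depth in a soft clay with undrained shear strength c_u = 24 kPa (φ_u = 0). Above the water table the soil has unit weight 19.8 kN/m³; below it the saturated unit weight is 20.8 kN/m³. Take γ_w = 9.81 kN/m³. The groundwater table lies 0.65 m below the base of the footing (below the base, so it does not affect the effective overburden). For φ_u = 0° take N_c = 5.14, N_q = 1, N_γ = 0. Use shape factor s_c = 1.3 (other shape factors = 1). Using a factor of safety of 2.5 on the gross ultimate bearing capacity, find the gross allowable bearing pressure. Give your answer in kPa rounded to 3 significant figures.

Overburden at base level: q = 19.8 × 2.64 = 52.272 kPa.
Cohesion term c·N_c·s_c = 24 × 5.14 × 1.3 = 160.37 kPa; surcharge term q·N_q = 52.272 × 1 = 52.272 kPa.
q_ult = 160.37 + 52.272 = 212.64 kPa.
q_all = 212.64 / 2.5 = 85.056 kPa.

q_all ≈ 85.1 kPa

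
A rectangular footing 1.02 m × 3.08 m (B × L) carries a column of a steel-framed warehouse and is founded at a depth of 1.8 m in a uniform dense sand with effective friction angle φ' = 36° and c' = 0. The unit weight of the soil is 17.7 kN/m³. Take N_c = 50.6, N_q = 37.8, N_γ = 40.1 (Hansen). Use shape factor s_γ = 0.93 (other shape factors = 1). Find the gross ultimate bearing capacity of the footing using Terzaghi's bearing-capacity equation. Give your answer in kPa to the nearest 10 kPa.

Effective surcharge at the founding depth q = γ·D_f = 17.7 × 1.8 = 31.86 kPa.
q_ult = q·N_q + 0.5·γ·B·N_γ·s_γ
     = 31.86 × 37.8 + 0.5 × 17.7 × 1.02 × 40.1 × 0.93
     = 1204.3 + 336.64 = 1541 kPa.

q_ult ≈ 1540 kPa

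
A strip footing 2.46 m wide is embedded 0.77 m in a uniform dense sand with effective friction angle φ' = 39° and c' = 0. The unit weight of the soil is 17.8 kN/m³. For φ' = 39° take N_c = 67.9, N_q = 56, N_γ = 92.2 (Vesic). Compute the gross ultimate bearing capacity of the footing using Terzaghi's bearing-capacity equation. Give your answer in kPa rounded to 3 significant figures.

q_ult ≈ 2790 kPa

Effective surcharge at the founding depth q = γ·D_f = 17.8 × 0.77 = 13.706 kPa.
q_ult = q·N_q + 0.5·γ·B·N_γ
     = 13.706 × 56 + 0.5 × 17.8 × 2.46 × 92.2
     = 767.54 + 2018.6 = 2786.2 kPa.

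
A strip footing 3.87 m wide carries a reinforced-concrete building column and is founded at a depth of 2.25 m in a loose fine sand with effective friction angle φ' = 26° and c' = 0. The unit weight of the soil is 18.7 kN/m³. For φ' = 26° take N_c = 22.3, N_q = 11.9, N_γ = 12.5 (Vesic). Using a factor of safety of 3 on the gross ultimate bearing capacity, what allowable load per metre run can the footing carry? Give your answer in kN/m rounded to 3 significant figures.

≈ 1230 kN/m

Overburden at base level: q = 18.7 × 2.25 = 42.075 kPa.
Surcharge term q·N_q = 42.075 × 11.9 = 500.69 kPa; self-weight term 0.5·γ·B·N_γ = 0.5 × 18.7 × 3.87 × 12.5 = 452.31 kPa.
q_ult = 500.69 + 452.31 = 953 kPa.
Gross allowable pressure q_all = 953 / 3 = 317.67 kPa.
Allowable wall load = q_all × B = 317.67 × 3.87 = 1229.4 kN per metre run.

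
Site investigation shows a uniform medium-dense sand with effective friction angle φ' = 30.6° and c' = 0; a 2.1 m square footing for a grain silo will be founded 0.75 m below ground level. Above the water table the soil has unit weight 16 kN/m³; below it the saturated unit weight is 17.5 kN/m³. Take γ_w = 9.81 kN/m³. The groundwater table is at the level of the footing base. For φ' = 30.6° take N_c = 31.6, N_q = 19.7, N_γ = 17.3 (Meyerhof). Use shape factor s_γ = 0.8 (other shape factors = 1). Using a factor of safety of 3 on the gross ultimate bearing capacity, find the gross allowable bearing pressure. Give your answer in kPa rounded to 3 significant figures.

Effective surcharge at the founding depth q = γ·D_f = 16 × 0.75 = 12 kPa.
The water table coincides with the base, so in the self-weight term γ → γ' = 7.69 kN/m³.
q_ult = q·N_q + 0.5·γ·B·N_γ·s_γ
     = 12 × 19.7 + 0.5 × 7.69 × 2.1 × 17.3 × 0.8
     = 236.4 + 111.75 = 348.15 kPa.
q_all = 348.15 / 3 = 116.05 kPa.

q_all ≈ 116 kPa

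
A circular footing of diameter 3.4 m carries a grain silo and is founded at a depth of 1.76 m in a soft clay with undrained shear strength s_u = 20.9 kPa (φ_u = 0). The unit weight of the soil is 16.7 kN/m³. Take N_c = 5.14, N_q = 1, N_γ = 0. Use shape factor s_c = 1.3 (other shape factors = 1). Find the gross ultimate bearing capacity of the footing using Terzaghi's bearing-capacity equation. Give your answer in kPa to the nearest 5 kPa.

q_ult ≈ 170 kPa

Overburden at base level: q = 16.7 × 1.76 = 29.392 kPa.
Cohesion term c·N_c·s_c = 20.9 × 5.14 × 1.3 = 139.65 kPa; surcharge term q·N_q = 29.392 × 1 = 29.392 kPa.
q_ult = 139.65 + 29.392 = 169.05 kPa.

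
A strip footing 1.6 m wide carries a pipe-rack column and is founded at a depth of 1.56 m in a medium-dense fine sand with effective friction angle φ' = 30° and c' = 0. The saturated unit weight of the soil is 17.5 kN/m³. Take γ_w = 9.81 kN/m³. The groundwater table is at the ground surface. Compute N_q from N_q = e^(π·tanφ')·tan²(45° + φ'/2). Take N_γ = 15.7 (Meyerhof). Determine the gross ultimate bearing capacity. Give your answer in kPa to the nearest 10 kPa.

tan30° = 0.5774, so N_q = e^(π×0.5774)·tan²(60°) = 6.134 × 3.0 = 18.4.
γ' = 17.5 − 9.81 = 7.69 kN/m³ (submerged throughout). q = 7.69 × 1.56 = 11.996 kPa; the same γ' applies in the ½γBN_γ term.
q·N_q = 11.996 × 18.401 = 220.75 kPa
0.5·γ·B·N_γ = 0.5 × 7.69 × 1.6 × 15.7 = 96.586 kPa
q_ult = 220.75 + 96.586 = 317.33 kPa.

q_ult ≈ 320 kPa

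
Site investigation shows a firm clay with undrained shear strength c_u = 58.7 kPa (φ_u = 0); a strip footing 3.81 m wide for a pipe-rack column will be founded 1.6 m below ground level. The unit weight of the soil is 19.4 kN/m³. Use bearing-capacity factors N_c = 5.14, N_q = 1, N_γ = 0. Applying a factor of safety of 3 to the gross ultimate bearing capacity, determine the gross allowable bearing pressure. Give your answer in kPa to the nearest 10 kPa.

q = γ·D_f = 19.4 × 1.6 = 31.04 kPa.
c·N_c = 58.7 × 5.14 = 301.72 kPa
q·N_q = 31.04 × 1 = 31.04 kPa
q_ult = 301.72 + 31.04 = 332.76 kPa.
q_all = q_ult / FS = 332.76 / 3 = 110.92 kPa.

q_all ≈ 110 kPa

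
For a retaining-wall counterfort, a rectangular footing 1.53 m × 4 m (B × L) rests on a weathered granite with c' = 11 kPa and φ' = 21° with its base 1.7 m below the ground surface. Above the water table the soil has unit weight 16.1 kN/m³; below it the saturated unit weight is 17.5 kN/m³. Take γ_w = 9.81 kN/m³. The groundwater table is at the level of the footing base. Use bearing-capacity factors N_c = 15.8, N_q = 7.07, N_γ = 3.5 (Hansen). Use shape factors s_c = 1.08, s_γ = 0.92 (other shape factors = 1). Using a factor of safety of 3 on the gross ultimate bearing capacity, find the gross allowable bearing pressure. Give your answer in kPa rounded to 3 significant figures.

q_all ≈ 133 kPa

q = γ·D_f = 16.1 × 1.7 = 27.37 kPa.
For the ½γBN_γ term take γ' = 17.5 − 9.81 = 7.69 kN/m³ (soil below base is submerged).
c·N_c·s_c = 11 × 15.8 × 1.08 = 187.7 kPa
q·N_q = 27.37 × 7.07 = 193.51 kPa
0.5·γ·B·N_γ·s_γ = 0.5 × 7.69 × 1.53 × 3.5 × 0.92 = 18.943 kPa
q_ult = 187.7 + 193.51 + 18.943 = 400.15 kPa.
q_all = 400.15 / 3 = 133.38 kPa.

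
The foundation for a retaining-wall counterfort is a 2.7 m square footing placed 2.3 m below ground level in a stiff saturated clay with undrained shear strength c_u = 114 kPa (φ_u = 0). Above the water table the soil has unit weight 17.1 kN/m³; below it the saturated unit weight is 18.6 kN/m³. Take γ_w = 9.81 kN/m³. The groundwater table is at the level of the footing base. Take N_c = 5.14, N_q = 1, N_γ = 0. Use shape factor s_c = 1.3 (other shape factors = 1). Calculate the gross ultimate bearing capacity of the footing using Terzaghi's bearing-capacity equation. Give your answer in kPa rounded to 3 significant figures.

q_ult ≈ 801 kPa

Effective surcharge at the founding depth q = γ·D_f = 17.1 × 2.3 = 39.33 kPa.
q_ult = c·N_c·s_c + q·N_q
     = 114 × 5.14 × 1.3 + 39.33 × 1
     = 761.75 + 39.33 = 801.08 kPa.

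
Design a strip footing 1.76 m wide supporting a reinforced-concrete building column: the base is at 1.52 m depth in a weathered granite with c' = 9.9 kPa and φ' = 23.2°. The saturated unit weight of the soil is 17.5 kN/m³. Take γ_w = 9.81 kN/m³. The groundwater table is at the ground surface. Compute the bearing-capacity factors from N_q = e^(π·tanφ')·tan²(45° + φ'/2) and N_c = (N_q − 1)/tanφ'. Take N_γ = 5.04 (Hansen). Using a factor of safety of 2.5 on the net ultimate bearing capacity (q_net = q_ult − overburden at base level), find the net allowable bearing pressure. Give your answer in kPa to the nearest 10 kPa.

N_q = e^(π·tan23.2°)·tan²(56.6°) = 8.84; N_c = (N_q − 1)/tanφ' = 18.29.
Water table at ground surface, so effective unit weight γ' = 17.5 − 9.81 = 7.69 kN/m³ is used throughout; overburden q = 7.69 × 1.52 = 11.689 kPa; the same γ' applies in the ½γBN_γ term.
Cohesion term c·N_c = 9.9 × 18.294 = 181.12 kPa; surcharge term q·N_q = 11.689 × 8.841 = 103.34 kPa; self-weight term 0.5·γ·B·N_γ = 0.5 × 7.69 × 1.76 × 5.04 = 34.107 kPa.
q_ult = 181.12 + 103.34 + 34.107 = 318.56 kPa.
q_net = 318.56 − 11.689 = 306.87 kPa.
q_all(net) = 306.87 / 2.5 = 122.75 kPa.

q_all(net) ≈ 120 kPa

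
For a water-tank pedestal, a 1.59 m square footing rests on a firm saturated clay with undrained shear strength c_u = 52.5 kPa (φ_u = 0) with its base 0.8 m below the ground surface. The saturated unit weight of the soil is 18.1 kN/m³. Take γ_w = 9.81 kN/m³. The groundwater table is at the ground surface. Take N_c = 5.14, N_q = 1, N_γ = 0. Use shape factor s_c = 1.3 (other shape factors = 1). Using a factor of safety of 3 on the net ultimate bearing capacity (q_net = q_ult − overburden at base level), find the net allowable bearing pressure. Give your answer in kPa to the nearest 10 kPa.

With the water table at the surface the whole profile is submerged: γ' = 18.1 − 9.81 = 8.29 kN/m³, so q = γ'·D_f = 6.632 kPa.
q_ult = c·N_c·s_c + q·N_q
     = 52.5 × 5.14 × 1.3 + 6.632 × 1
     = 350.8 + 6.632 = 357.44 kPa.
q_net = 357.44 − 6.632 = 350.8 kPa.
q_all(net) = 350.8 / 3 = 116.93 kPa.

q_all(net) ≈ 120 kPa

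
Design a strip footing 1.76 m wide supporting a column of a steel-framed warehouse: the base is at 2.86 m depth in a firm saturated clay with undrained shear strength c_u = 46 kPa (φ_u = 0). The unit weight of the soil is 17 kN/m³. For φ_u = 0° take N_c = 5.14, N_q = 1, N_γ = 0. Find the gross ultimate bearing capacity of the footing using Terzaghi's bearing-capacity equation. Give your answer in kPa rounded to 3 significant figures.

q_ult ≈ 285 kPa

Effective surcharge at the founding depth q = γ·D_f = 17 × 2.86 = 48.62 kPa.
q_ult = c·N_c + q·N_q
     = 46 × 5.14 + 48.62 × 1
     = 236.44 + 48.62 = 285.06 kPa.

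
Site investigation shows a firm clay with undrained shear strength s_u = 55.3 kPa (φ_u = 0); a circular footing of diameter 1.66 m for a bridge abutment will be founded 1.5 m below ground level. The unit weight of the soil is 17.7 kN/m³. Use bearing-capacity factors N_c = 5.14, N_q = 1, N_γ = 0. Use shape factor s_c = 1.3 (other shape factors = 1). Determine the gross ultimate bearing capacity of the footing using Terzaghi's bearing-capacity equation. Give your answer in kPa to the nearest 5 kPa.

q_ult ≈ 395 kPa

q = γ·D_f = 17.7 × 1.5 = 26.55 kPa.
c·N_c·s_c = 55.3 × 5.14 × 1.3 = 369.51 kPa
q·N_q = 26.55 × 1 = 26.55 kPa
q_ult = 369.51 + 26.55 = 396.06 kPa.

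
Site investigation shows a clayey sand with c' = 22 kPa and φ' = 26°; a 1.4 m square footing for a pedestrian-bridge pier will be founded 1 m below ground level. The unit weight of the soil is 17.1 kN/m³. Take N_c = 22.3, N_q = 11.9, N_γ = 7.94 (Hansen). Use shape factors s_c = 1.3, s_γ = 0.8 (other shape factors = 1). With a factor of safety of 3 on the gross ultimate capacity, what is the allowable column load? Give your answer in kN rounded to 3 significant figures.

Effective surcharge at the founding depth q = γ·D_f = 17.1 × 1 = 17.1 kPa.
q_ult = c·N_c·s_c + q·N_q + 0.5·γ·B·N_γ·s_γ
     = 22 × 22.3 × 1.3 + 17.1 × 11.9 + 0.5 × 17.1 × 1.4 × 7.94 × 0.8
     = 637.78 + 203.49 + 76.033 = 917.3 kPa.
Gross allowable pressure q_all = 917.3 / 3 = 305.77 kPa.
Footing area = 1.96 m², so allowable column load = 305.77 × 1.96 = 599.3 kN.

P_all ≈ 599 kN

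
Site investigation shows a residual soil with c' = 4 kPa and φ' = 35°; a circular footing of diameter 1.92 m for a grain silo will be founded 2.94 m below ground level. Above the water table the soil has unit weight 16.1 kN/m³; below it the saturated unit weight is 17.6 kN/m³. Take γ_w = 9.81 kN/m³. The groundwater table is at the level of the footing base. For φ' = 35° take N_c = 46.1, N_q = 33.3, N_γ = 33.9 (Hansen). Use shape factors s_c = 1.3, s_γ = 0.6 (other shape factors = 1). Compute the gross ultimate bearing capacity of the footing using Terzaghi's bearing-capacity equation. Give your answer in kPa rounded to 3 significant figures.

q_ult ≈ 1970 kPa

q = γ·D_f = 16.1 × 2.94 = 47.334 kPa.
For the ½γBN_γ term take γ' = 17.6 − 9.81 = 7.79 kN/m³ (soil below base is submerged).
c·N_c·s_c = 4 × 46.1 × 1.3 = 239.72 kPa
q·N_q = 47.334 × 33.3 = 1576.2 kPa
0.5·γ·B·N_γ·s_γ = 0.5 × 7.79 × 1.92 × 33.9 × 0.6 = 152.11 kPa
q_ult = 239.72 + 1576.2 + 152.11 = 1968.1 kPa.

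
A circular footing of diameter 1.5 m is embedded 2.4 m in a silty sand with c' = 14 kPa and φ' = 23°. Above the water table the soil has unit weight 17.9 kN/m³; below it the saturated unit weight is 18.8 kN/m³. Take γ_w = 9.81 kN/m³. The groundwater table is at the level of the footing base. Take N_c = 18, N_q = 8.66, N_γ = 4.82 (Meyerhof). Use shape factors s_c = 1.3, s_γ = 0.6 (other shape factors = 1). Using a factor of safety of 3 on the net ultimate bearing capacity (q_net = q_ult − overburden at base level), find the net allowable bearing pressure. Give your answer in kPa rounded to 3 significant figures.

q_all(net) ≈ 225 kPa

Overburden at base level: q = 17.9 × 2.4 = 42.96 kPa.
Below the base the soil is submerged, so the ½γBN_γ term uses γ' = 18.8 − 9.81 = 8.99 kN/m³.
Cohesion term c·N_c·s_c = 14 × 18 × 1.3 = 327.6 kPa; surcharge term q·N_q = 42.96 × 8.66 = 372.03 kPa; self-weight term 0.5·γ·B·N_γ·s_γ = 0.5 × 8.99 × 1.5 × 4.82 × 0.6 = 19.499 kPa.
q_ult = 327.6 + 372.03 + 19.499 = 719.13 kPa.
q_net = 719.13 − 42.96 = 676.17 kPa.
q_all(net) = 676.17 / 3 = 225.39 kPa.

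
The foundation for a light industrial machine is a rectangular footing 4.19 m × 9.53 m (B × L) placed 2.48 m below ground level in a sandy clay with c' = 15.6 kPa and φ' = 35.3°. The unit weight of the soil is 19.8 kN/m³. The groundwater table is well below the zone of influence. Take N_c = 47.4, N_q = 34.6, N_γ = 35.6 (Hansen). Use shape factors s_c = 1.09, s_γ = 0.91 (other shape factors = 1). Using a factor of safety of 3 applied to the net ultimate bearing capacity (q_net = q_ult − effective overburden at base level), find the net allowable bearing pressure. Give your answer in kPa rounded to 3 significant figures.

Overburden at base level: q = 19.8 × 2.48 = 49.104 kPa.
Cohesion term c·N_c·s_c = 15.6 × 47.4 × 1.09 = 805.99 kPa; surcharge term q·N_q = 49.104 × 34.6 = 1699 kPa; self-weight term 0.5·γ·B·N_γ·s_γ = 0.5 × 19.8 × 4.19 × 35.6 × 0.91 = 1343.8 kPa.
q_ult = 805.99 + 1699 + 1343.8 = 3848.8 kPa.
Net ultimate: q_net = 3848.8 − 49.104 = 3799.7 kPa.
q_all(net) = 3799.7 / 3 = 1266.6 kPa.

q_all(net) ≈ 1270 kPa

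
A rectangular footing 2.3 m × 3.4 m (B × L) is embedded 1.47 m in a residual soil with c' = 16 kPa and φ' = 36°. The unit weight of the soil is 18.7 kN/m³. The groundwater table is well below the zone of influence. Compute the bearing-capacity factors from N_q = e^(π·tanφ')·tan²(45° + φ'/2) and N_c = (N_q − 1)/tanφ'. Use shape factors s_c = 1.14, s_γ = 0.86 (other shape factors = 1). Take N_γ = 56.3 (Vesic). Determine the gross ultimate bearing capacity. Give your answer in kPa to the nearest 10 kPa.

tan36° = 0.7265, so N_q = e^(π×0.7265)·tan²(63°) = 9.801 × 3.852 = 37.75.
N_c = (37.75 − 1)/tan36° = 50.59.
q = γ·D_f = 18.7 × 1.47 = 27.489 kPa.
c·N_c·s_c = 16 × 50.585 × 1.14 = 922.68 kPa
q·N_q = 27.489 × 37.752 = 1037.8 kPa
0.5·γ·B·N_γ·s_γ = 0.5 × 18.7 × 2.3 × 56.3 × 0.86 = 1041.2 kPa
q_ult = 922.68 + 1037.8 + 1041.2 = 3001.7 kPa.

q_ult ≈ 3000 kPa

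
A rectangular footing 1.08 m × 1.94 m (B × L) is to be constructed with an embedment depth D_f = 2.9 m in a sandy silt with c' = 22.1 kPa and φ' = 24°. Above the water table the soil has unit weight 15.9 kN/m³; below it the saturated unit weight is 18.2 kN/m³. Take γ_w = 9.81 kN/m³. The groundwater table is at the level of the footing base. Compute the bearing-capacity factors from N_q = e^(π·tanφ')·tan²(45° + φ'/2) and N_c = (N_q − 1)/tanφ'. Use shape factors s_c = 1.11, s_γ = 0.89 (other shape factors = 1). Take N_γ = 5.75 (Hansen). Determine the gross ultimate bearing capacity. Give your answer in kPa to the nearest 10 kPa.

tan24° = 0.4452, so N_q = e^(π×0.4452)·tan²(57°) = 4.05 × 2.371 = 9.6.
N_c = (9.6 − 1)/tan24° = 19.32.
Effective surcharge at the founding depth q = γ·D_f = 15.9 × 2.9 = 46.11 kPa.
The water table coincides with the base, so in the self-weight term γ → γ' = 8.39 kN/m³.
q_ult = c·N_c·s_c + q·N_q + 0.5·γ·B·N_γ·s_γ
     = 22.1 × 19.324 × 1.11 + 46.11 × 9.6034 + 0.5 × 8.39 × 1.08 × 5.75 × 0.89
     = 474.03 + 442.81 + 23.185 = 940.02 kPa.

q_ult ≈ 940 kPa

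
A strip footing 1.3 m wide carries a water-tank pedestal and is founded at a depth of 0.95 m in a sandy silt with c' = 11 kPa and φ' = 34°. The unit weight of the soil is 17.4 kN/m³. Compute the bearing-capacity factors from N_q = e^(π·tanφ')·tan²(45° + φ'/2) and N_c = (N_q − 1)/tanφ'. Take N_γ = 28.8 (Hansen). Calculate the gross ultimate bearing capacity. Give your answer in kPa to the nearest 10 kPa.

q_ult ≈ 1280 kPa

tan34° = 0.6745, so N_q = e^(π×0.6745)·tan²(62°) = 8.323 × 3.537 = 29.44.
N_c = (29.44 − 1)/tan34° = 42.16.
q = γ·D_f = 17.4 × 0.95 = 16.53 kPa.
c·N_c = 11 × 42.164 = 463.8 kPa
q·N_q = 16.53 × 29.44 = 486.64 kPa
0.5·γ·B·N_γ = 0.5 × 17.4 × 1.3 × 28.8 = 325.73 kPa
q_ult = 463.8 + 486.64 + 325.73 = 1276.2 kPa.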